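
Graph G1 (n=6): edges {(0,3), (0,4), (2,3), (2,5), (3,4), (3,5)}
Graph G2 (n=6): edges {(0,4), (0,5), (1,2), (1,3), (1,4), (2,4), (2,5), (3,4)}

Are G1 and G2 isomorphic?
No, not isomorphic

The graphs are NOT isomorphic.

Connected components of G1: 2 component(s) with vertex sets [[1], [0, 2, 3, 4, 5]], sizes [1, 5].
Connected components of G2: 1 component(s) with vertex sets [[0, 1, 2, 3, 4, 5]], sizes [6].
The number of connected components (and the multiset of component sizes) is an isomorphism invariant — an isomorphism maps each component of G1 bijectively onto a component of G2. Since G1 has 2 component(s) and G2 has 1, they cannot be isomorphic.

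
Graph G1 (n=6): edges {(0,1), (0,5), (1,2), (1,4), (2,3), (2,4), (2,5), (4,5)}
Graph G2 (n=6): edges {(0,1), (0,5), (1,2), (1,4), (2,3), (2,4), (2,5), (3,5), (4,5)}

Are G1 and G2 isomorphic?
No, not isomorphic

The graphs are NOT isomorphic.

Counting edges: G1 has 8 edge(s); G2 has 9 edge(s).
Edge count is an isomorphism invariant (a bijection on vertices induces a bijection on edges), so differing edge counts rule out isomorphism.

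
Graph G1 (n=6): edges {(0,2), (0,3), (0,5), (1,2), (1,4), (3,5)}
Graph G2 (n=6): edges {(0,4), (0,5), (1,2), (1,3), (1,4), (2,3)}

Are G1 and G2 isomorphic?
Yes, isomorphic

The graphs are isomorphic.
One valid mapping φ: V(G1) → V(G2): 0→1, 1→0, 2→4, 3→2, 4→5, 5→3

Verify φ preserves adjacency — for each edge of G1, its image is an edge of G2:
  (0,2) → (φ(0),φ(2)) = (1,4) ∈ E(G2) ✓
  (0,3) → (φ(0),φ(3)) = (1,2) ∈ E(G2) ✓
  (0,5) → (φ(0),φ(5)) = (1,3) ∈ E(G2) ✓
  (1,2) → (φ(1),φ(2)) = (0,4) ∈ E(G2) ✓
  (1,4) → (φ(1),φ(4)) = (0,5) ∈ E(G2) ✓
  (3,5) → (φ(3),φ(5)) = (2,3) ∈ E(G2) ✓
All 6 edges of G1 map to edges of G2, and |E(G1)| = |E(G2)| = 6, so φ is a bijection on edges as well as vertices. Hence G1 ≅ G2.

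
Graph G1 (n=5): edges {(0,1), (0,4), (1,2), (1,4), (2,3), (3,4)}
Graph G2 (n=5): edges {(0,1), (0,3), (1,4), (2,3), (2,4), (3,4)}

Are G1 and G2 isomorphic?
Yes, isomorphic

The graphs are isomorphic.
One valid mapping φ: V(G1) → V(G2): 0→2, 1→4, 2→1, 3→0, 4→3

Verify φ preserves adjacency — for each edge of G1, its image is an edge of G2:
  (0,1) → (φ(0),φ(1)) = (2,4) ∈ E(G2) ✓
  (0,4) → (φ(0),φ(4)) = (2,3) ∈ E(G2) ✓
  (1,2) → (φ(1),φ(2)) = (1,4) ∈ E(G2) ✓
  (1,4) → (φ(1),φ(4)) = (3,4) ∈ E(G2) ✓
  (2,3) → (φ(2),φ(3)) = (0,1) ∈ E(G2) ✓
  (3,4) → (φ(3),φ(4)) = (0,3) ∈ E(G2) ✓
All 6 edges of G1 map to edges of G2, and |E(G1)| = |E(G2)| = 6, so φ is a bijection on edges as well as vertices. Hence G1 ≅ G2.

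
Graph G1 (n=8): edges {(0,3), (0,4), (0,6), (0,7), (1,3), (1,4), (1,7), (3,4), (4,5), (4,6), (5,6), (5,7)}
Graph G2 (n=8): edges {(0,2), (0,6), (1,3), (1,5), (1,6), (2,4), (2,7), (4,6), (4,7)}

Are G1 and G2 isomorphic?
No, not isomorphic

The graphs are NOT isomorphic.

Counting triangles (3-cliques): G1 has 4, G2 has 1.
Triangle count is an isomorphism invariant, so differing triangle counts rule out isomorphism.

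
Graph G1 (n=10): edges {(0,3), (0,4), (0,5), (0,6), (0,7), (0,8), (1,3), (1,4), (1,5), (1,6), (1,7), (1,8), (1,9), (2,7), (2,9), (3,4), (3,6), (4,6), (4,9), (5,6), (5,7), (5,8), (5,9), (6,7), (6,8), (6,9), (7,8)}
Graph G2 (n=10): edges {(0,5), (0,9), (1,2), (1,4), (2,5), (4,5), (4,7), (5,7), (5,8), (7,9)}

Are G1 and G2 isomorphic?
No, not isomorphic

The graphs are NOT isomorphic.

Connected components of G1: 1 component(s) with vertex sets [[0, 1, 2, 3, 4, 5, 6, 7, 8, 9]], sizes [10].
Connected components of G2: 3 component(s) with vertex sets [[3], [6], [0, 1, 2, 4, 5, 7, 8, 9]], sizes [1, 1, 8].
The number of connected components (and the multiset of component sizes) is an isomorphism invariant — an isomorphism maps each component of G1 bijectively onto a component of G2. Since G1 has 1 component(s) and G2 has 3, they cannot be isomorphic.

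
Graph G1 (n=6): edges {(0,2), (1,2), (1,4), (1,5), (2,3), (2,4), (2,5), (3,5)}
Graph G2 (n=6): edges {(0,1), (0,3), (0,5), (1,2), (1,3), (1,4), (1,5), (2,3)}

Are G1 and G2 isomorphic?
Yes, isomorphic

The graphs are isomorphic.
One valid mapping φ: V(G1) → V(G2): 0→4, 1→0, 2→1, 3→2, 4→5, 5→3

Verify φ preserves adjacency — for each edge of G1, its image is an edge of G2:
  (0,2) → (φ(0),φ(2)) = (1,4) ∈ E(G2) ✓
  (1,2) → (φ(1),φ(2)) = (0,1) ∈ E(G2) ✓
  (1,4) → (φ(1),φ(4)) = (0,5) ∈ E(G2) ✓
  (1,5) → (φ(1),φ(5)) = (0,3) ∈ E(G2) ✓
  (2,3) → (φ(2),φ(3)) = (1,2) ∈ E(G2) ✓
  (2,4) → (φ(2),φ(4)) = (1,5) ∈ E(G2) ✓
  (2,5) → (φ(2),φ(5)) = (1,3) ∈ E(G2) ✓
  (3,5) → (φ(3),φ(5)) = (2,3) ∈ E(G2) ✓
All 8 edges of G1 map to edges of G2, and |E(G1)| = |E(G2)| = 8, so φ is a bijection on edges as well as vertices. Hence G1 ≅ G2.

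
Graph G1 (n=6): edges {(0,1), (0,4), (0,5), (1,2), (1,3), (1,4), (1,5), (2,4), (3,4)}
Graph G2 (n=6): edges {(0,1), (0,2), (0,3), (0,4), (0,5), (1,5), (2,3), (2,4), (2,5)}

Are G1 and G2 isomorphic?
Yes, isomorphic

The graphs are isomorphic.
One valid mapping φ: V(G1) → V(G2): 0→5, 1→0, 2→4, 3→3, 4→2, 5→1

Verify φ preserves adjacency — for each edge of G1, its image is an edge of G2:
  (0,1) → (φ(0),φ(1)) = (0,5) ∈ E(G2) ✓
  (0,4) → (φ(0),φ(4)) = (2,5) ∈ E(G2) ✓
  (0,5) → (φ(0),φ(5)) = (1,5) ∈ E(G2) ✓
  (1,2) → (φ(1),φ(2)) = (0,4) ∈ E(G2) ✓
  (1,3) → (φ(1),φ(3)) = (0,3) ∈ E(G2) ✓
  (1,4) → (φ(1),φ(4)) = (0,2) ∈ E(G2) ✓
  (1,5) → (φ(1),φ(5)) = (0,1) ∈ E(G2) ✓
  (2,4) → (φ(2),φ(4)) = (2,4) ∈ E(G2) ✓
  (3,4) → (φ(3),φ(4)) = (2,3) ∈ E(G2) ✓
All 9 edges of G1 map to edges of G2, and |E(G1)| = |E(G2)| = 9, so φ is a bijection on edges as well as vertices. Hence G1 ≅ G2.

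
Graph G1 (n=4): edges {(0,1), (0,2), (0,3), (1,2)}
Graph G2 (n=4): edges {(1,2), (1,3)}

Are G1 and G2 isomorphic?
No, not isomorphic

The graphs are NOT isomorphic.

Degrees in G1: deg(0)=3, deg(1)=2, deg(2)=2, deg(3)=1.
Sorted degree sequence of G1: [3, 2, 2, 1].
Degrees in G2: deg(0)=0, deg(1)=2, deg(2)=1, deg(3)=1.
Sorted degree sequence of G2: [2, 1, 1, 0].
The (sorted) degree sequence is an isomorphism invariant, so since G1 and G2 have different degree sequences they cannot be isomorphic.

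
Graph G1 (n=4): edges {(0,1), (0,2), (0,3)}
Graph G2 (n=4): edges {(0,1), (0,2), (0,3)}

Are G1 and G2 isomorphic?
Yes, isomorphic

The graphs are isomorphic.
One valid mapping φ: V(G1) → V(G2): 0→0, 1→3, 2→1, 3→2

Verify φ preserves adjacency — for each edge of G1, its image is an edge of G2:
  (0,1) → (φ(0),φ(1)) = (0,3) ∈ E(G2) ✓
  (0,2) → (φ(0),φ(2)) = (0,1) ∈ E(G2) ✓
  (0,3) → (φ(0),φ(3)) = (0,2) ∈ E(G2) ✓
All 3 edges of G1 map to edges of G2, and |E(G1)| = |E(G2)| = 3, so φ is a bijection on edges as well as vertices. Hence G1 ≅ G2.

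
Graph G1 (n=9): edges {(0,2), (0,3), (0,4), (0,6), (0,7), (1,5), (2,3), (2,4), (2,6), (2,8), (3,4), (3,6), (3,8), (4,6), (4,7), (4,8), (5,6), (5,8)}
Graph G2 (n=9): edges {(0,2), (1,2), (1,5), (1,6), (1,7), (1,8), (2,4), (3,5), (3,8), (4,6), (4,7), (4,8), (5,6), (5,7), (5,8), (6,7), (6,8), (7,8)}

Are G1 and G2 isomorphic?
Yes, isomorphic

The graphs are isomorphic.
One valid mapping φ: V(G1) → V(G2): 0→5, 1→0, 2→7, 3→6, 4→8, 5→2, 6→1, 7→3, 8→4

Verify φ preserves adjacency — for each edge of G1, its image is an edge of G2:
  (0,2) → (φ(0),φ(2)) = (5,7) ∈ E(G2) ✓
  (0,3) → (φ(0),φ(3)) = (5,6) ∈ E(G2) ✓
  (0,4) → (φ(0),φ(4)) = (5,8) ∈ E(G2) ✓
  (0,6) → (φ(0),φ(6)) = (1,5) ∈ E(G2) ✓
  (0,7) → (φ(0),φ(7)) = (3,5) ∈ E(G2) ✓
  (1,5) → (φ(1),φ(5)) = (0,2) ∈ E(G2) ✓
  (2,3) → (φ(2),φ(3)) = (6,7) ∈ E(G2) ✓
  (2,4) → (φ(2),φ(4)) = (7,8) ∈ E(G2) ✓
  (2,6) → (φ(2),φ(6)) = (1,7) ∈ E(G2) ✓
  (2,8) → (φ(2),φ(8)) = (4,7) ∈ E(G2) ✓
  (3,4) → (φ(3),φ(4)) = (6,8) ∈ E(G2) ✓
  (3,6) → (φ(3),φ(6)) = (1,6) ∈ E(G2) ✓
  (3,8) → (φ(3),φ(8)) = (4,6) ∈ E(G2) ✓
  (4,6) → (φ(4),φ(6)) = (1,8) ∈ E(G2) ✓
  (4,7) → (φ(4),φ(7)) = (3,8) ∈ E(G2) ✓
  (4,8) → (φ(4),φ(8)) = (4,8) ∈ E(G2) ✓
  (5,6) → (φ(5),φ(6)) = (1,2) ∈ E(G2) ✓
  (5,8) → (φ(5),φ(8)) = (2,4) ∈ E(G2) ✓
All 18 edges of G1 map to edges of G2, and |E(G1)| = |E(G2)| = 18, so φ is a bijection on edges as well as vertices. Hence G1 ≅ G2.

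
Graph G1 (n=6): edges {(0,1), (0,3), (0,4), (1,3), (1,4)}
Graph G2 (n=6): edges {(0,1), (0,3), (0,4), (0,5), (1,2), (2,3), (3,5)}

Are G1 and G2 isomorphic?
No, not isomorphic

The graphs are NOT isomorphic.

Degrees in G1: deg(0)=3, deg(1)=3, deg(2)=0, deg(3)=2, deg(4)=2, deg(5)=0.
Sorted degree sequence of G1: [3, 3, 2, 2, 0, 0].
Degrees in G2: deg(0)=4, deg(1)=2, deg(2)=2, deg(3)=3, deg(4)=1, deg(5)=2.
Sorted degree sequence of G2: [4, 3, 2, 2, 2, 1].
The (sorted) degree sequence is an isomorphism invariant, so since G1 and G2 have different degree sequences they cannot be isomorphic.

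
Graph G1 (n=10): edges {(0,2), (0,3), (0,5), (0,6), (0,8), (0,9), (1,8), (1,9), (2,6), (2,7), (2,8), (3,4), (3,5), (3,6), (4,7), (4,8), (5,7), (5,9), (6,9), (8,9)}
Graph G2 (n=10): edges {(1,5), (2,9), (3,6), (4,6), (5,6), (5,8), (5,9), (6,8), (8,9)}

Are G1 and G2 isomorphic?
No, not isomorphic

The graphs are NOT isomorphic.

Connected components of G1: 1 component(s) with vertex sets [[0, 1, 2, 3, 4, 5, 6, 7, 8, 9]], sizes [10].
Connected components of G2: 3 component(s) with vertex sets [[0], [7], [1, 2, 3, 4, 5, 6, 8, 9]], sizes [1, 1, 8].
The number of connected components (and the multiset of component sizes) is an isomorphism invariant — an isomorphism maps each component of G1 bijectively onto a component of G2. Since G1 has 1 component(s) and G2 has 3, they cannot be isomorphic.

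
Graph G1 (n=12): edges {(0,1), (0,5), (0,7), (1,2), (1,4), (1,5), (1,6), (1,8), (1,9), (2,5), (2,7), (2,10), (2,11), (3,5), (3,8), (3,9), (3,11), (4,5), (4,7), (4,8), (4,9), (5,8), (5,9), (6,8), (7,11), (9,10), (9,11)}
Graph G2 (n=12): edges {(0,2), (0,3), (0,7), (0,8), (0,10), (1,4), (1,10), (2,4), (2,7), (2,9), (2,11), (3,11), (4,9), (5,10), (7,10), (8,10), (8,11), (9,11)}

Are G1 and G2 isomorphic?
No, not isomorphic

The graphs are NOT isomorphic.

Connected components of G1: 1 component(s) with vertex sets [[0, 1, 2, 3, 4, 5, 6, 7, 8, 9, 10, 11]], sizes [12].
Connected components of G2: 2 component(s) with vertex sets [[6], [0, 1, 2, 3, 4, 5, 7, 8, 9, 10, 11]], sizes [1, 11].
The number of connected components (and the multiset of component sizes) is an isomorphism invariant — an isomorphism maps each component of G1 bijectively onto a component of G2. Since G1 has 1 component(s) and G2 has 2, they cannot be isomorphic.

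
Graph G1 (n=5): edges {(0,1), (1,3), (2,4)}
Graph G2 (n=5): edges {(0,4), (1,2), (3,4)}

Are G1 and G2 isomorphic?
Yes, isomorphic

The graphs are isomorphic.
One valid mapping φ: V(G1) → V(G2): 0→0, 1→4, 2→1, 3→3, 4→2

Verify φ preserves adjacency — for each edge of G1, its image is an edge of G2:
  (0,1) → (φ(0),φ(1)) = (0,4) ∈ E(G2) ✓
  (1,3) → (φ(1),φ(3)) = (3,4) ∈ E(G2) ✓
  (2,4) → (φ(2),φ(4)) = (1,2) ∈ E(G2) ✓
All 3 edges of G1 map to edges of G2, and |E(G1)| = |E(G2)| = 3, so φ is a bijection on edges as well as vertices. Hence G1 ≅ G2.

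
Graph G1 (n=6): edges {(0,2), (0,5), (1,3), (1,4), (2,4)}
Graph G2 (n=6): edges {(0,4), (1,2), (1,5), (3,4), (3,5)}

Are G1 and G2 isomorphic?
Yes, isomorphic

The graphs are isomorphic.
One valid mapping φ: V(G1) → V(G2): 0→4, 1→1, 2→3, 3→2, 4→5, 5→0

Verify φ preserves adjacency — for each edge of G1, its image is an edge of G2:
  (0,2) → (φ(0),φ(2)) = (3,4) ∈ E(G2) ✓
  (0,5) → (φ(0),φ(5)) = (0,4) ∈ E(G2) ✓
  (1,3) → (φ(1),φ(3)) = (1,2) ∈ E(G2) ✓
  (1,4) → (φ(1),φ(4)) = (1,5) ∈ E(G2) ✓
  (2,4) → (φ(2),φ(4)) = (3,5) ∈ E(G2) ✓
All 5 edges of G1 map to edges of G2, and |E(G1)| = |E(G2)| = 5, so φ is a bijection on edges as well as vertices. Hence G1 ≅ G2.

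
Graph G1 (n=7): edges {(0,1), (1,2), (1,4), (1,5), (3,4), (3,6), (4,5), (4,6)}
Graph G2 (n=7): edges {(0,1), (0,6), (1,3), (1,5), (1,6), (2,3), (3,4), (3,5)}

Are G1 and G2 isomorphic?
Yes, isomorphic

The graphs are isomorphic.
One valid mapping φ: V(G1) → V(G2): 0→2, 1→3, 2→4, 3→0, 4→1, 5→5, 6→6

Verify φ preserves adjacency — for each edge of G1, its image is an edge of G2:
  (0,1) → (φ(0),φ(1)) = (2,3) ∈ E(G2) ✓
  (1,2) → (φ(1),φ(2)) = (3,4) ∈ E(G2) ✓
  (1,4) → (φ(1),φ(4)) = (1,3) ∈ E(G2) ✓
  (1,5) → (φ(1),φ(5)) = (3,5) ∈ E(G2) ✓
  (3,4) → (φ(3),φ(4)) = (0,1) ∈ E(G2) ✓
  (3,6) → (φ(3),φ(6)) = (0,6) ∈ E(G2) ✓
  (4,5) → (φ(4),φ(5)) = (1,5) ∈ E(G2) ✓
  (4,6) → (φ(4),φ(6)) = (1,6) ∈ E(G2) ✓
All 8 edges of G1 map to edges of G2, and |E(G1)| = |E(G2)| = 8, so φ is a bijection on edges as well as vertices. Hence G1 ≅ G2.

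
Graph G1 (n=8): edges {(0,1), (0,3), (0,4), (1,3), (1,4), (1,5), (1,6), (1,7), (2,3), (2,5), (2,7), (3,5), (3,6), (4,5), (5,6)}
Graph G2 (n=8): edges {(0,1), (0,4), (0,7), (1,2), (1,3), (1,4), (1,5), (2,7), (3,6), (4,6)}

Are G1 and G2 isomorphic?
No, not isomorphic

The graphs are NOT isomorphic.

Counting triangles (3-cliques): G1 has 8, G2 has 1.
Triangle count is an isomorphism invariant, so differing triangle counts rule out isomorphism.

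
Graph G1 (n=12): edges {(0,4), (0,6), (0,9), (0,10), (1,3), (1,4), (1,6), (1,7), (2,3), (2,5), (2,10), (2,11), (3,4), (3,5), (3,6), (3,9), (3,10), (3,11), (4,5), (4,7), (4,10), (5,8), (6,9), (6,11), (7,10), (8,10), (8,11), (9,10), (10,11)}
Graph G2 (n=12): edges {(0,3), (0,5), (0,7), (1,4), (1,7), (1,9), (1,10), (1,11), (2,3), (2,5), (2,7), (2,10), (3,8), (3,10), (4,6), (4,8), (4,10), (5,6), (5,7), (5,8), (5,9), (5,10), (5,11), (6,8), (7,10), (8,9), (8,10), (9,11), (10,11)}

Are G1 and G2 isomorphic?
Yes, isomorphic

The graphs are isomorphic.
One valid mapping φ: V(G1) → V(G2): 0→9, 1→4, 2→2, 3→10, 4→8, 5→3, 6→1, 7→6, 8→0, 9→11, 10→5, 11→7

Verify φ preserves adjacency — for each edge of G1, its image is an edge of G2:
  (0,4) → (φ(0),φ(4)) = (8,9) ∈ E(G2) ✓
  (0,6) → (φ(0),φ(6)) = (1,9) ∈ E(G2) ✓
  (0,9) → (φ(0),φ(9)) = (9,11) ∈ E(G2) ✓
  (0,10) → (φ(0),φ(10)) = (5,9) ∈ E(G2) ✓
  (1,3) → (φ(1),φ(3)) = (4,10) ∈ E(G2) ✓
  (1,4) → (φ(1),φ(4)) = (4,8) ∈ E(G2) ✓
  (1,6) → (φ(1),φ(6)) = (1,4) ∈ E(G2) ✓
  (1,7) → (φ(1),φ(7)) = (4,6) ∈ E(G2) ✓
  (2,3) → (φ(2),φ(3)) = (2,10) ∈ E(G2) ✓
  (2,5) → (φ(2),φ(5)) = (2,3) ∈ E(G2) ✓
  (2,10) → (φ(2),φ(10)) = (2,5) ∈ E(G2) ✓
  (2,11) → (φ(2),φ(11)) = (2,7) ∈ E(G2) ✓
  (3,4) → (φ(3),φ(4)) = (8,10) ∈ E(G2) ✓
  (3,5) → (φ(3),φ(5)) = (3,10) ∈ E(G2) ✓
  (3,6) → (φ(3),φ(6)) = (1,10) ∈ E(G2) ✓
  (3,9) → (φ(3),φ(9)) = (10,11) ∈ E(G2) ✓
  (3,10) → (φ(3),φ(10)) = (5,10) ∈ E(G2) ✓
  (3,11) → (φ(3),φ(11)) = (7,10) ∈ E(G2) ✓
  (4,5) → (φ(4),φ(5)) = (3,8) ∈ E(G2) ✓
  (4,7) → (φ(4),φ(7)) = (6,8) ∈ E(G2) ✓
  (4,10) → (φ(4),φ(10)) = (5,8) ∈ E(G2) ✓
  (5,8) → (φ(5),φ(8)) = (0,3) ∈ E(G2) ✓
  (6,9) → (φ(6),φ(9)) = (1,11) ∈ E(G2) ✓
  (6,11) → (φ(6),φ(11)) = (1,7) ∈ E(G2) ✓
  (7,10) → (φ(7),φ(10)) = (5,6) ∈ E(G2) ✓
  (8,10) → (φ(8),φ(10)) = (0,5) ∈ E(G2) ✓
  (8,11) → (φ(8),φ(11)) = (0,7) ∈ E(G2) ✓
  (9,10) → (φ(9),φ(10)) = (5,11) ∈ E(G2) ✓
  (10,11) → (φ(10),φ(11)) = (5,7) ∈ E(G2) ✓
All 29 edges of G1 map to edges of G2, and |E(G1)| = |E(G2)| = 29, so φ is a bijection on edges as well as vertices. Hence G1 ≅ G2.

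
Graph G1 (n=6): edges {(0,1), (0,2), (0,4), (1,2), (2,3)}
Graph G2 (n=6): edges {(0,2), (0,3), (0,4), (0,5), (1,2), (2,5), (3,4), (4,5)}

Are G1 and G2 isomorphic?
No, not isomorphic

The graphs are NOT isomorphic.

Degrees in G1: deg(0)=3, deg(1)=2, deg(2)=3, deg(3)=1, deg(4)=1, deg(5)=0.
Sorted degree sequence of G1: [3, 3, 2, 1, 1, 0].
Degrees in G2: deg(0)=4, deg(1)=1, deg(2)=3, deg(3)=2, deg(4)=3, deg(5)=3.
Sorted degree sequence of G2: [4, 3, 3, 3, 2, 1].
The (sorted) degree sequence is an isomorphism invariant, so since G1 and G2 have different degree sequences they cannot be isomorphic.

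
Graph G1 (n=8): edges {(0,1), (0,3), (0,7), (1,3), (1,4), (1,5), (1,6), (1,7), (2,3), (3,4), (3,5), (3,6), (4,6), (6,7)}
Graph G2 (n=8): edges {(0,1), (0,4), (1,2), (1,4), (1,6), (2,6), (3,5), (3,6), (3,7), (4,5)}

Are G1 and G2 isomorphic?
No, not isomorphic

The graphs are NOT isomorphic.

Degrees in G1: deg(0)=3, deg(1)=6, deg(2)=1, deg(3)=6, deg(4)=3, deg(5)=2, deg(6)=4, deg(7)=3.
Sorted degree sequence of G1: [6, 6, 4, 3, 3, 3, 2, 1].
Degrees in G2: deg(0)=2, deg(1)=4, deg(2)=2, deg(3)=3, deg(4)=3, deg(5)=2, deg(6)=3, deg(7)=1.
Sorted degree sequence of G2: [4, 3, 3, 3, 2, 2, 2, 1].
The (sorted) degree sequence is an isomorphism invariant, so since G1 and G2 have different degree sequences they cannot be isomorphic.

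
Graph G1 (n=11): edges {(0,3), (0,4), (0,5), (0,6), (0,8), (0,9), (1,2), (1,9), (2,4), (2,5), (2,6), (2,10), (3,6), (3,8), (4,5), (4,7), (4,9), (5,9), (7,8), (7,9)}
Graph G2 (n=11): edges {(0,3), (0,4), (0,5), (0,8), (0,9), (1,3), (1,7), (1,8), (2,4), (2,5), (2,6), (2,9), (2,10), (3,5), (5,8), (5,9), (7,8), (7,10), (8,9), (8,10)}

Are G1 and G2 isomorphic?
Yes, isomorphic

The graphs are isomorphic.
One valid mapping φ: V(G1) → V(G2): 0→8, 1→4, 2→2, 3→7, 4→5, 5→9, 6→10, 7→3, 8→1, 9→0, 10→6

Verify φ preserves adjacency — for each edge of G1, its image is an edge of G2:
  (0,3) → (φ(0),φ(3)) = (7,8) ∈ E(G2) ✓
  (0,4) → (φ(0),φ(4)) = (5,8) ∈ E(G2) ✓
  (0,5) → (φ(0),φ(5)) = (8,9) ∈ E(G2) ✓
  (0,6) → (φ(0),φ(6)) = (8,10) ∈ E(G2) ✓
  (0,8) → (φ(0),φ(8)) = (1,8) ∈ E(G2) ✓
  (0,9) → (φ(0),φ(9)) = (0,8) ∈ E(G2) ✓
  (1,2) → (φ(1),φ(2)) = (2,4) ∈ E(G2) ✓
  (1,9) → (φ(1),φ(9)) = (0,4) ∈ E(G2) ✓
  (2,4) → (φ(2),φ(4)) = (2,5) ∈ E(G2) ✓
  (2,5) → (φ(2),φ(5)) = (2,9) ∈ E(G2) ✓
  (2,6) → (φ(2),φ(6)) = (2,10) ∈ E(G2) ✓
  (2,10) → (φ(2),φ(10)) = (2,6) ∈ E(G2) ✓
  (3,6) → (φ(3),φ(6)) = (7,10) ∈ E(G2) ✓
  (3,8) → (φ(3),φ(8)) = (1,7) ∈ E(G2) ✓
  (4,5) → (φ(4),φ(5)) = (5,9) ∈ E(G2) ✓
  (4,7) → (φ(4),φ(7)) = (3,5) ∈ E(G2) ✓
  (4,9) → (φ(4),φ(9)) = (0,5) ∈ E(G2) ✓
  (5,9) → (φ(5),φ(9)) = (0,9) ∈ E(G2) ✓
  (7,8) → (φ(7),φ(8)) = (1,3) ∈ E(G2) ✓
  (7,9) → (φ(7),φ(9)) = (0,3) ∈ E(G2) ✓
All 20 edges of G1 map to edges of G2, and |E(G1)| = |E(G2)| = 20, so φ is a bijection on edges as well as vertices. Hence G1 ≅ G2.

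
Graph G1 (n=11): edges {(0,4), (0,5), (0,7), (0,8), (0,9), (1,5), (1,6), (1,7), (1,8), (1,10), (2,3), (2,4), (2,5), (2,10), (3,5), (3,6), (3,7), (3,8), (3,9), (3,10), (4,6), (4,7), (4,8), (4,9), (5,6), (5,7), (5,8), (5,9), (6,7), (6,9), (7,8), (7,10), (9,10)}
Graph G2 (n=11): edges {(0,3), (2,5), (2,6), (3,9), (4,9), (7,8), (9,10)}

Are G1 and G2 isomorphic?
No, not isomorphic

The graphs are NOT isomorphic.

Connected components of G1: 1 component(s) with vertex sets [[0, 1, 2, 3, 4, 5, 6, 7, 8, 9, 10]], sizes [11].
Connected components of G2: 4 component(s) with vertex sets [[1], [7, 8], [2, 5, 6], [0, 3, 4, 9, 10]], sizes [1, 2, 3, 5].
The number of connected components (and the multiset of component sizes) is an isomorphism invariant — an isomorphism maps each component of G1 bijectively onto a component of G2. Since G1 has 1 component(s) and G2 has 4, they cannot be isomorphic.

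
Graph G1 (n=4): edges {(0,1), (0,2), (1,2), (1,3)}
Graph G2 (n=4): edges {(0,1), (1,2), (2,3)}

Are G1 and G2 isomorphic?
No, not isomorphic

The graphs are NOT isomorphic.

Counting triangles (3-cliques): G1 has 1, G2 has 0.
Triangle count is an isomorphism invariant, so differing triangle counts rule out isomorphism.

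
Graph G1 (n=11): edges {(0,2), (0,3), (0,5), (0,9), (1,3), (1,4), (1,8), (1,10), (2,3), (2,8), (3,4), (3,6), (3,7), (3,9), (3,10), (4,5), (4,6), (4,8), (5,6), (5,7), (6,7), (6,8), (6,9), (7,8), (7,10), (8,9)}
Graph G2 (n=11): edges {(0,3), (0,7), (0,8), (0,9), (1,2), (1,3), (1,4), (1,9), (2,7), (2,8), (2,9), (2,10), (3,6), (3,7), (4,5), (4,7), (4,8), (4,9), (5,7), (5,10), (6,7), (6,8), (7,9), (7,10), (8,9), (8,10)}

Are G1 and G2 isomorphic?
Yes, isomorphic

The graphs are isomorphic.
One valid mapping φ: V(G1) → V(G2): 0→3, 1→10, 2→6, 3→7, 4→2, 5→1, 6→9, 7→4, 8→8, 9→0, 10→5

Verify φ preserves adjacency — for each edge of G1, its image is an edge of G2:
  (0,2) → (φ(0),φ(2)) = (3,6) ∈ E(G2) ✓
  (0,3) → (φ(0),φ(3)) = (3,7) ∈ E(G2) ✓
  (0,5) → (φ(0),φ(5)) = (1,3) ∈ E(G2) ✓
  (0,9) → (φ(0),φ(9)) = (0,3) ∈ E(G2) ✓
  (1,3) → (φ(1),φ(3)) = (7,10) ∈ E(G2) ✓
  (1,4) → (φ(1),φ(4)) = (2,10) ∈ E(G2) ✓
  (1,8) → (φ(1),φ(8)) = (8,10) ∈ E(G2) ✓
  (1,10) → (φ(1),φ(10)) = (5,10) ∈ E(G2) ✓
  (2,3) → (φ(2),φ(3)) = (6,7) ∈ E(G2) ✓
  (2,8) → (φ(2),φ(8)) = (6,8) ∈ E(G2) ✓
  (3,4) → (φ(3),φ(4)) = (2,7) ∈ E(G2) ✓
  (3,6) → (φ(3),φ(6)) = (7,9) ∈ E(G2) ✓
  (3,7) → (φ(3),φ(7)) = (4,7) ∈ E(G2) ✓
  (3,9) → (φ(3),φ(9)) = (0,7) ∈ E(G2) ✓
  (3,10) → (φ(3),φ(10)) = (5,7) ∈ E(G2) ✓
  (4,5) → (φ(4),φ(5)) = (1,2) ∈ E(G2) ✓
  (4,6) → (φ(4),φ(6)) = (2,9) ∈ E(G2) ✓
  (4,8) → (φ(4),φ(8)) = (2,8) ∈ E(G2) ✓
  (5,6) → (φ(5),φ(6)) = (1,9) ∈ E(G2) ✓
  (5,7) → (φ(5),φ(7)) = (1,4) ∈ E(G2) ✓
  (6,7) → (φ(6),φ(7)) = (4,9) ∈ E(G2) ✓
  (6,8) → (φ(6),φ(8)) = (8,9) ∈ E(G2) ✓
  (6,9) → (φ(6),φ(9)) = (0,9) ∈ E(G2) ✓
  (7,8) → (φ(7),φ(8)) = (4,8) ∈ E(G2) ✓
  (7,10) → (φ(7),φ(10)) = (4,5) ∈ E(G2) ✓
  (8,9) → (φ(8),φ(9)) = (0,8) ∈ E(G2) ✓
All 26 edges of G1 map to edges of G2, and |E(G1)| = |E(G2)| = 26, so φ is a bijection on edges as well as vertices. Hence G1 ≅ G2.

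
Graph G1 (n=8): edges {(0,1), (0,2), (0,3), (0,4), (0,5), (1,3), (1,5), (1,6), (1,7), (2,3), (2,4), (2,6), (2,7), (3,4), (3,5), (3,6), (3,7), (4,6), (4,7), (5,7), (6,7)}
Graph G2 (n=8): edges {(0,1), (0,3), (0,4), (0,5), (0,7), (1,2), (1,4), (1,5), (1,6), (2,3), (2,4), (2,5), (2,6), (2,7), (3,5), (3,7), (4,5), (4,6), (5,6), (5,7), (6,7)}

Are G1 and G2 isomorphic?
Yes, isomorphic

The graphs are isomorphic.
One valid mapping φ: V(G1) → V(G2): 0→0, 1→7, 2→1, 3→5, 4→4, 5→3, 6→6, 7→2

Verify φ preserves adjacency — for each edge of G1, its image is an edge of G2:
  (0,1) → (φ(0),φ(1)) = (0,7) ∈ E(G2) ✓
  (0,2) → (φ(0),φ(2)) = (0,1) ∈ E(G2) ✓
  (0,3) → (φ(0),φ(3)) = (0,5) ∈ E(G2) ✓
  (0,4) → (φ(0),φ(4)) = (0,4) ∈ E(G2) ✓
  (0,5) → (φ(0),φ(5)) = (0,3) ∈ E(G2) ✓
  (1,3) → (φ(1),φ(3)) = (5,7) ∈ E(G2) ✓
  (1,5) → (φ(1),φ(5)) = (3,7) ∈ E(G2) ✓
  (1,6) → (φ(1),φ(6)) = (6,7) ∈ E(G2) ✓
  (1,7) → (φ(1),φ(7)) = (2,7) ∈ E(G2) ✓
  (2,3) → (φ(2),φ(3)) = (1,5) ∈ E(G2) ✓
  (2,4) → (φ(2),φ(4)) = (1,4) ∈ E(G2) ✓
  (2,6) → (φ(2),φ(6)) = (1,6) ∈ E(G2) ✓
  (2,7) → (φ(2),φ(7)) = (1,2) ∈ E(G2) ✓
  (3,4) → (φ(3),φ(4)) = (4,5) ∈ E(G2) ✓
  (3,5) → (φ(3),φ(5)) = (3,5) ∈ E(G2) ✓
  (3,6) → (φ(3),φ(6)) = (5,6) ∈ E(G2) ✓
  (3,7) → (φ(3),φ(7)) = (2,5) ∈ E(G2) ✓
  (4,6) → (φ(4),φ(6)) = (4,6) ∈ E(G2) ✓
  (4,7) → (φ(4),φ(7)) = (2,4) ∈ E(G2) ✓
  (5,7) → (φ(5),φ(7)) = (2,3) ∈ E(G2) ✓
  (6,7) → (φ(6),φ(7)) = (2,6) ∈ E(G2) ✓
All 21 edges of G1 map to edges of G2, and |E(G1)| = |E(G2)| = 21, so φ is a bijection on edges as well as vertices. Hence G1 ≅ G2.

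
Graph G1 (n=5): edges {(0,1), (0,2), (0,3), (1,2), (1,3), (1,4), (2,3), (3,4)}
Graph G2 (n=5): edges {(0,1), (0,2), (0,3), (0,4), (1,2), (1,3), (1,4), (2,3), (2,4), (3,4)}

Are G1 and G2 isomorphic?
No, not isomorphic

The graphs are NOT isomorphic.

Counting edges: G1 has 8 edge(s); G2 has 10 edge(s).
Edge count is an isomorphism invariant (a bijection on vertices induces a bijection on edges), so differing edge counts rule out isomorphism.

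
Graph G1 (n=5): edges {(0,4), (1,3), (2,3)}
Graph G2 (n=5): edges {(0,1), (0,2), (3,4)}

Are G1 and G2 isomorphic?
Yes, isomorphic

The graphs are isomorphic.
One valid mapping φ: V(G1) → V(G2): 0→4, 1→2, 2→1, 3→0, 4→3

Verify φ preserves adjacency — for each edge of G1, its image is an edge of G2:
  (0,4) → (φ(0),φ(4)) = (3,4) ∈ E(G2) ✓
  (1,3) → (φ(1),φ(3)) = (0,2) ∈ E(G2) ✓
  (2,3) → (φ(2),φ(3)) = (0,1) ∈ E(G2) ✓
All 3 edges of G1 map to edges of G2, and |E(G1)| = |E(G2)| = 3, so φ is a bijection on edges as well as vertices. Hence G1 ≅ G2.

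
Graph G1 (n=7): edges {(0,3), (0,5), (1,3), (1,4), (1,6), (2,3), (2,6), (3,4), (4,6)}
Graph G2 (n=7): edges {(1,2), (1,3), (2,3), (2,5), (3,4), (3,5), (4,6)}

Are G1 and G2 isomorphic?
No, not isomorphic

The graphs are NOT isomorphic.

Degrees in G1: deg(0)=2, deg(1)=3, deg(2)=2, deg(3)=4, deg(4)=3, deg(5)=1, deg(6)=3.
Sorted degree sequence of G1: [4, 3, 3, 3, 2, 2, 1].
Degrees in G2: deg(0)=0, deg(1)=2, deg(2)=3, deg(3)=4, deg(4)=2, deg(5)=2, deg(6)=1.
Sorted degree sequence of G2: [4, 3, 2, 2, 2, 1, 0].
The (sorted) degree sequence is an isomorphism invariant, so since G1 and G2 have different degree sequences they cannot be isomorphic.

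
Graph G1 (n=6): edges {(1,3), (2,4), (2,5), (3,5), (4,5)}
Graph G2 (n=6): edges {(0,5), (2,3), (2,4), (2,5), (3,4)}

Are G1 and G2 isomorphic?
Yes, isomorphic

The graphs are isomorphic.
One valid mapping φ: V(G1) → V(G2): 0→1, 1→0, 2→4, 3→5, 4→3, 5→2

Verify φ preserves adjacency — for each edge of G1, its image is an edge of G2:
  (1,3) → (φ(1),φ(3)) = (0,5) ∈ E(G2) ✓
  (2,4) → (φ(2),φ(4)) = (3,4) ∈ E(G2) ✓
  (2,5) → (φ(2),φ(5)) = (2,4) ∈ E(G2) ✓
  (3,5) → (φ(3),φ(5)) = (2,5) ∈ E(G2) ✓
  (4,5) → (φ(4),φ(5)) = (2,3) ∈ E(G2) ✓
All 5 edges of G1 map to edges of G2, and |E(G1)| = |E(G2)| = 5, so φ is a bijection on edges as well as vertices. Hence G1 ≅ G2.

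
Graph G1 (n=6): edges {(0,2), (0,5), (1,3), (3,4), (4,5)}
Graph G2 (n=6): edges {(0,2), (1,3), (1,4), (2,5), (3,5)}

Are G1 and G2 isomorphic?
Yes, isomorphic

The graphs are isomorphic.
One valid mapping φ: V(G1) → V(G2): 0→1, 1→0, 2→4, 3→2, 4→5, 5→3

Verify φ preserves adjacency — for each edge of G1, its image is an edge of G2:
  (0,2) → (φ(0),φ(2)) = (1,4) ∈ E(G2) ✓
  (0,5) → (φ(0),φ(5)) = (1,3) ∈ E(G2) ✓
  (1,3) → (φ(1),φ(3)) = (0,2) ∈ E(G2) ✓
  (3,4) → (φ(3),φ(4)) = (2,5) ∈ E(G2) ✓
  (4,5) → (φ(4),φ(5)) = (3,5) ∈ E(G2) ✓
All 5 edges of G1 map to edges of G2, and |E(G1)| = |E(G2)| = 5, so φ is a bijection on edges as well as vertices. Hence G1 ≅ G2.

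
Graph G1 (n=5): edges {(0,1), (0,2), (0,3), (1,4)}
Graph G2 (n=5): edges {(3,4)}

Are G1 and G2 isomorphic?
No, not isomorphic

The graphs are NOT isomorphic.

Connected components of G1: 1 component(s) with vertex sets [[0, 1, 2, 3, 4]], sizes [5].
Connected components of G2: 4 component(s) with vertex sets [[0], [1], [2], [3, 4]], sizes [1, 1, 1, 2].
The number of connected components (and the multiset of component sizes) is an isomorphism invariant — an isomorphism maps each component of G1 bijectively onto a component of G2. Since G1 has 1 component(s) and G2 has 4, they cannot be isomorphic.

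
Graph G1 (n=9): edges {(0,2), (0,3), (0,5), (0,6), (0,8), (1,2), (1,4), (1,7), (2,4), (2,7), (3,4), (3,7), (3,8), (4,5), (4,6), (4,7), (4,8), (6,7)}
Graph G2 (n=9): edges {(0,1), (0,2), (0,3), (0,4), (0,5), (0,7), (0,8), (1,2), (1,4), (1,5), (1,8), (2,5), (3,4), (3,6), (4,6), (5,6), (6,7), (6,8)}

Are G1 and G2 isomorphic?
Yes, isomorphic

The graphs are isomorphic.
One valid mapping φ: V(G1) → V(G2): 0→6, 1→2, 2→5, 3→4, 4→0, 5→7, 6→8, 7→1, 8→3

Verify φ preserves adjacency — for each edge of G1, its image is an edge of G2:
  (0,2) → (φ(0),φ(2)) = (5,6) ∈ E(G2) ✓
  (0,3) → (φ(0),φ(3)) = (4,6) ∈ E(G2) ✓
  (0,5) → (φ(0),φ(5)) = (6,7) ∈ E(G2) ✓
  (0,6) → (φ(0),φ(6)) = (6,8) ∈ E(G2) ✓
  (0,8) → (φ(0),φ(8)) = (3,6) ∈ E(G2) ✓
  (1,2) → (φ(1),φ(2)) = (2,5) ∈ E(G2) ✓
  (1,4) → (φ(1),φ(4)) = (0,2) ∈ E(G2) ✓
  (1,7) → (φ(1),φ(7)) = (1,2) ∈ E(G2) ✓
  (2,4) → (φ(2),φ(4)) = (0,5) ∈ E(G2) ✓
  (2,7) → (φ(2),φ(7)) = (1,5) ∈ E(G2) ✓
  (3,4) → (φ(3),φ(4)) = (0,4) ∈ E(G2) ✓
  (3,7) → (φ(3),φ(7)) = (1,4) ∈ E(G2) ✓
  (3,8) → (φ(3),φ(8)) = (3,4) ∈ E(G2) ✓
  (4,5) → (φ(4),φ(5)) = (0,7) ∈ E(G2) ✓
  (4,6) → (φ(4),φ(6)) = (0,8) ∈ E(G2) ✓
  (4,7) → (φ(4),φ(7)) = (0,1) ∈ E(G2) ✓
  (4,8) → (φ(4),φ(8)) = (0,3) ∈ E(G2) ✓
  (6,7) → (φ(6),φ(7)) = (1,8) ∈ E(G2) ✓
All 18 edges of G1 map to edges of G2, and |E(G1)| = |E(G2)| = 18, so φ is a bijection on edges as well as vertices. Hence G1 ≅ G2.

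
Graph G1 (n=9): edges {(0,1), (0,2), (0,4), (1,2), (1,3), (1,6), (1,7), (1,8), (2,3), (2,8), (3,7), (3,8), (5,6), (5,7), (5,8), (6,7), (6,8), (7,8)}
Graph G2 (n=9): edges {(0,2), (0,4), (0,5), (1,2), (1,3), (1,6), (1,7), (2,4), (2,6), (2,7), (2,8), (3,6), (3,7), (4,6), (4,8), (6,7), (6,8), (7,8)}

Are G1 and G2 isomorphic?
Yes, isomorphic

The graphs are isomorphic.
One valid mapping φ: V(G1) → V(G2): 0→0, 1→2, 2→4, 3→8, 4→5, 5→3, 6→1, 7→7, 8→6

Verify φ preserves adjacency — for each edge of G1, its image is an edge of G2:
  (0,1) → (φ(0),φ(1)) = (0,2) ∈ E(G2) ✓
  (0,2) → (φ(0),φ(2)) = (0,4) ∈ E(G2) ✓
  (0,4) → (φ(0),φ(4)) = (0,5) ∈ E(G2) ✓
  (1,2) → (φ(1),φ(2)) = (2,4) ∈ E(G2) ✓
  (1,3) → (φ(1),φ(3)) = (2,8) ∈ E(G2) ✓
  (1,6) → (φ(1),φ(6)) = (1,2) ∈ E(G2) ✓
  (1,7) → (φ(1),φ(7)) = (2,7) ∈ E(G2) ✓
  (1,8) → (φ(1),φ(8)) = (2,6) ∈ E(G2) ✓
  (2,3) → (φ(2),φ(3)) = (4,8) ∈ E(G2) ✓
  (2,8) → (φ(2),φ(8)) = (4,6) ∈ E(G2) ✓
  (3,7) → (φ(3),φ(7)) = (7,8) ∈ E(G2) ✓
  (3,8) → (φ(3),φ(8)) = (6,8) ∈ E(G2) ✓
  (5,6) → (φ(5),φ(6)) = (1,3) ∈ E(G2) ✓
  (5,7) → (φ(5),φ(7)) = (3,7) ∈ E(G2) ✓
  (5,8) → (φ(5),φ(8)) = (3,6) ∈ E(G2) ✓
  (6,7) → (φ(6),φ(7)) = (1,7) ∈ E(G2) ✓
  (6,8) → (φ(6),φ(8)) = (1,6) ∈ E(G2) ✓
  (7,8) → (φ(7),φ(8)) = (6,7) ∈ E(G2) ✓
All 18 edges of G1 map to edges of G2, and |E(G1)| = |E(G2)| = 18, so φ is a bijection on edges as well as vertices. Hence G1 ≅ G2.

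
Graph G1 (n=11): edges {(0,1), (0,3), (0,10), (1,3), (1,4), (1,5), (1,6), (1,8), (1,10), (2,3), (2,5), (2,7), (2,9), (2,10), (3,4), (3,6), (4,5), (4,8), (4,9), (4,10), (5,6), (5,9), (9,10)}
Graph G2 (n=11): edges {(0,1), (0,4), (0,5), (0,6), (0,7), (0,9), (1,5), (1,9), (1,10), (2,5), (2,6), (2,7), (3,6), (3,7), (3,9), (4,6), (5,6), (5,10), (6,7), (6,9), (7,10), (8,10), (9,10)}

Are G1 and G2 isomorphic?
Yes, isomorphic

The graphs are isomorphic.
One valid mapping φ: V(G1) → V(G2): 0→3, 1→6, 2→10, 3→7, 4→0, 5→5, 6→2, 7→8, 8→4, 9→1, 10→9

Verify φ preserves adjacency — for each edge of G1, its image is an edge of G2:
  (0,1) → (φ(0),φ(1)) = (3,6) ∈ E(G2) ✓
  (0,3) → (φ(0),φ(3)) = (3,7) ∈ E(G2) ✓
  (0,10) → (φ(0),φ(10)) = (3,9) ∈ E(G2) ✓
  (1,3) → (φ(1),φ(3)) = (6,7) ∈ E(G2) ✓
  (1,4) → (φ(1),φ(4)) = (0,6) ∈ E(G2) ✓
  (1,5) → (φ(1),φ(5)) = (5,6) ∈ E(G2) ✓
  (1,6) → (φ(1),φ(6)) = (2,6) ∈ E(G2) ✓
  (1,8) → (φ(1),φ(8)) = (4,6) ∈ E(G2) ✓
  (1,10) → (φ(1),φ(10)) = (6,9) ∈ E(G2) ✓
  (2,3) → (φ(2),φ(3)) = (7,10) ∈ E(G2) ✓
  (2,5) → (φ(2),φ(5)) = (5,10) ∈ E(G2) ✓
  (2,7) → (φ(2),φ(7)) = (8,10) ∈ E(G2) ✓
  (2,9) → (φ(2),φ(9)) = (1,10) ∈ E(G2) ✓
  (2,10) → (φ(2),φ(10)) = (9,10) ∈ E(G2) ✓
  (3,4) → (φ(3),φ(4)) = (0,7) ∈ E(G2) ✓
  (3,6) → (φ(3),φ(6)) = (2,7) ∈ E(G2) ✓
  (4,5) → (φ(4),φ(5)) = (0,5) ∈ E(G2) ✓
  (4,8) → (φ(4),φ(8)) = (0,4) ∈ E(G2) ✓
  (4,9) → (φ(4),φ(9)) = (0,1) ∈ E(G2) ✓
  (4,10) → (φ(4),φ(10)) = (0,9) ∈ E(G2) ✓
  (5,6) → (φ(5),φ(6)) = (2,5) ∈ E(G2) ✓
  (5,9) → (φ(5),φ(9)) = (1,5) ∈ E(G2) ✓
  (9,10) → (φ(9),φ(10)) = (1,9) ∈ E(G2) ✓
All 23 edges of G1 map to edges of G2, and |E(G1)| = |E(G2)| = 23, so φ is a bijection on edges as well as vertices. Hence G1 ≅ G2.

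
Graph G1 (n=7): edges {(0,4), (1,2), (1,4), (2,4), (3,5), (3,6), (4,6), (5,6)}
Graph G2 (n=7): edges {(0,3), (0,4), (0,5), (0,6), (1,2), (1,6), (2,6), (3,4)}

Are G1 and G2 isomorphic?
Yes, isomorphic

The graphs are isomorphic.
One valid mapping φ: V(G1) → V(G2): 0→5, 1→4, 2→3, 3→2, 4→0, 5→1, 6→6

Verify φ preserves adjacency — for each edge of G1, its image is an edge of G2:
  (0,4) → (φ(0),φ(4)) = (0,5) ∈ E(G2) ✓
  (1,2) → (φ(1),φ(2)) = (3,4) ∈ E(G2) ✓
  (1,4) → (φ(1),φ(4)) = (0,4) ∈ E(G2) ✓
  (2,4) → (φ(2),φ(4)) = (0,3) ∈ E(G2) ✓
  (3,5) → (φ(3),φ(5)) = (1,2) ∈ E(G2) ✓
  (3,6) → (φ(3),φ(6)) = (2,6) ∈ E(G2) ✓
  (4,6) → (φ(4),φ(6)) = (0,6) ∈ E(G2) ✓
  (5,6) → (φ(5),φ(6)) = (1,6) ∈ E(G2) ✓
All 8 edges of G1 map to edges of G2, and |E(G1)| = |E(G2)| = 8, so φ is a bijection on edges as well as vertices. Hence G1 ≅ G2.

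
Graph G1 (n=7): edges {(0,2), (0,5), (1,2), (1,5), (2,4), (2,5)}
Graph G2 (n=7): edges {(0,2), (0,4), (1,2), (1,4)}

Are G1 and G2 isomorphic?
No, not isomorphic

The graphs are NOT isomorphic.

Connected components of G1: 3 component(s) with vertex sets [[3], [6], [0, 1, 2, 4, 5]], sizes [1, 1, 5].
Connected components of G2: 4 component(s) with vertex sets [[3], [5], [6], [0, 1, 2, 4]], sizes [1, 1, 1, 4].
The number of connected components (and the multiset of component sizes) is an isomorphism invariant — an isomorphism maps each component of G1 bijectively onto a component of G2. Since G1 has 3 component(s) and G2 has 4, they cannot be isomorphic.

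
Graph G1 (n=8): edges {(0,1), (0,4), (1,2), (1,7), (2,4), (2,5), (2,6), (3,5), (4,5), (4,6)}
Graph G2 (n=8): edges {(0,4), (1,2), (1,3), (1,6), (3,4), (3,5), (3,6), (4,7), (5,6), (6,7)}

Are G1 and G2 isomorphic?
Yes, isomorphic

The graphs are isomorphic.
One valid mapping φ: V(G1) → V(G2): 0→7, 1→4, 2→3, 3→2, 4→6, 5→1, 6→5, 7→0

Verify φ preserves adjacency — for each edge of G1, its image is an edge of G2:
  (0,1) → (φ(0),φ(1)) = (4,7) ∈ E(G2) ✓
  (0,4) → (φ(0),φ(4)) = (6,7) ∈ E(G2) ✓
  (1,2) → (φ(1),φ(2)) = (3,4) ∈ E(G2) ✓
  (1,7) → (φ(1),φ(7)) = (0,4) ∈ E(G2) ✓
  (2,4) → (φ(2),φ(4)) = (3,6) ∈ E(G2) ✓
  (2,5) → (φ(2),φ(5)) = (1,3) ∈ E(G2) ✓
  (2,6) → (φ(2),φ(6)) = (3,5) ∈ E(G2) ✓
  (3,5) → (φ(3),φ(5)) = (1,2) ∈ E(G2) ✓
  (4,5) → (φ(4),φ(5)) = (1,6) ∈ E(G2) ✓
  (4,6) → (φ(4),φ(6)) = (5,6) ∈ E(G2) ✓
All 10 edges of G1 map to edges of G2, and |E(G1)| = |E(G2)| = 10, so φ is a bijection on edges as well as vertices. Hence G1 ≅ G2.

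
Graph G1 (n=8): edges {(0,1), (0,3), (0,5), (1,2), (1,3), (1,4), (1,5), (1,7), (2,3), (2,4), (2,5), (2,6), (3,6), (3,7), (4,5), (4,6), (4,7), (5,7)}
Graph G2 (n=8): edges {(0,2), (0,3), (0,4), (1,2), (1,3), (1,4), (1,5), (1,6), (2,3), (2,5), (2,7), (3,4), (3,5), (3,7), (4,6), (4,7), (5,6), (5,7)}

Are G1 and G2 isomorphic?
Yes, isomorphic

The graphs are isomorphic.
One valid mapping φ: V(G1) → V(G2): 0→0, 1→3, 2→1, 3→4, 4→5, 5→2, 6→6, 7→7

Verify φ preserves adjacency — for each edge of G1, its image is an edge of G2:
  (0,1) → (φ(0),φ(1)) = (0,3) ∈ E(G2) ✓
  (0,3) → (φ(0),φ(3)) = (0,4) ∈ E(G2) ✓
  (0,5) → (φ(0),φ(5)) = (0,2) ∈ E(G2) ✓
  (1,2) → (φ(1),φ(2)) = (1,3) ∈ E(G2) ✓
  (1,3) → (φ(1),φ(3)) = (3,4) ∈ E(G2) ✓
  (1,4) → (φ(1),φ(4)) = (3,5) ∈ E(G2) ✓
  (1,5) → (φ(1),φ(5)) = (2,3) ∈ E(G2) ✓
  (1,7) → (φ(1),φ(7)) = (3,7) ∈ E(G2) ✓
  (2,3) → (φ(2),φ(3)) = (1,4) ∈ E(G2) ✓
  (2,4) → (φ(2),φ(4)) = (1,5) ∈ E(G2) ✓
  (2,5) → (φ(2),φ(5)) = (1,2) ∈ E(G2) ✓
  (2,6) → (φ(2),φ(6)) = (1,6) ∈ E(G2) ✓
  (3,6) → (φ(3),φ(6)) = (4,6) ∈ E(G2) ✓
  (3,7) → (φ(3),φ(7)) = (4,7) ∈ E(G2) ✓
  (4,5) → (φ(4),φ(5)) = (2,5) ∈ E(G2) ✓
  (4,6) → (φ(4),φ(6)) = (5,6) ∈ E(G2) ✓
  (4,7) → (φ(4),φ(7)) = (5,7) ∈ E(G2) ✓
  (5,7) → (φ(5),φ(7)) = (2,7) ∈ E(G2) ✓
All 18 edges of G1 map to edges of G2, and |E(G1)| = |E(G2)| = 18, so φ is a bijection on edges as well as vertices. Hence G1 ≅ G2.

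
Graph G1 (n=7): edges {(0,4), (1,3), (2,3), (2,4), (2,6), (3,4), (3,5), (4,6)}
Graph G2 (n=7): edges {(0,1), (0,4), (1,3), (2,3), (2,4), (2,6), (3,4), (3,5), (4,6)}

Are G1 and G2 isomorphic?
No, not isomorphic

The graphs are NOT isomorphic.

Counting edges: G1 has 8 edge(s); G2 has 9 edge(s).
Edge count is an isomorphism invariant (a bijection on vertices induces a bijection on edges), so differing edge counts rule out isomorphism.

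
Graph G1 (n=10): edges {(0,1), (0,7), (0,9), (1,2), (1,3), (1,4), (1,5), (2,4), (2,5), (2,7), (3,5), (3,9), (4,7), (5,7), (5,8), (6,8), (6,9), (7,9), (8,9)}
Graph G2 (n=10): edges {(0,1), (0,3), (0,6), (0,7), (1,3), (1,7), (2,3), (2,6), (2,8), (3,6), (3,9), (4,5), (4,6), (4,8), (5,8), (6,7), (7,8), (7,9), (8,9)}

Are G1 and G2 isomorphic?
Yes, isomorphic

The graphs are isomorphic.
One valid mapping φ: V(G1) → V(G2): 0→9, 1→3, 2→0, 3→2, 4→1, 5→6, 6→5, 7→7, 8→4, 9→8

Verify φ preserves adjacency — for each edge of G1, its image is an edge of G2:
  (0,1) → (φ(0),φ(1)) = (3,9) ∈ E(G2) ✓
  (0,7) → (φ(0),φ(7)) = (7,9) ∈ E(G2) ✓
  (0,9) → (φ(0),φ(9)) = (8,9) ∈ E(G2) ✓
  (1,2) → (φ(1),φ(2)) = (0,3) ∈ E(G2) ✓
  (1,3) → (φ(1),φ(3)) = (2,3) ∈ E(G2) ✓
  (1,4) → (φ(1),φ(4)) = (1,3) ∈ E(G2) ✓
  (1,5) → (φ(1),φ(5)) = (3,6) ∈ E(G2) ✓
  (2,4) → (φ(2),φ(4)) = (0,1) ∈ E(G2) ✓
  (2,5) → (φ(2),φ(5)) = (0,6) ∈ E(G2) ✓
  (2,7) → (φ(2),φ(7)) = (0,7) ∈ E(G2) ✓
  (3,5) → (φ(3),φ(5)) = (2,6) ∈ E(G2) ✓
  (3,9) → (φ(3),φ(9)) = (2,8) ∈ E(G2) ✓
  (4,7) → (φ(4),φ(7)) = (1,7) ∈ E(G2) ✓
  (5,7) → (φ(5),φ(7)) = (6,7) ∈ E(G2) ✓
  (5,8) → (φ(5),φ(8)) = (4,6) ∈ E(G2) ✓
  (6,8) → (φ(6),φ(8)) = (4,5) ∈ E(G2) ✓
  (6,9) → (φ(6),φ(9)) = (5,8) ∈ E(G2) ✓
  (7,9) → (φ(7),φ(9)) = (7,8) ∈ E(G2) ✓
  (8,9) → (φ(8),φ(9)) = (4,8) ∈ E(G2) ✓
All 19 edges of G1 map to edges of G2, and |E(G1)| = |E(G2)| = 19, so φ is a bijection on edges as well as vertices. Hence G1 ≅ G2.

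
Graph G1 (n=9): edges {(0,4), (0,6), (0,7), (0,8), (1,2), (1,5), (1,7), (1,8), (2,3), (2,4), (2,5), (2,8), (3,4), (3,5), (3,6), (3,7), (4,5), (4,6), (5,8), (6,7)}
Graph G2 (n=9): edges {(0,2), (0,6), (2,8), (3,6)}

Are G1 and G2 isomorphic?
No, not isomorphic

The graphs are NOT isomorphic.

Connected components of G1: 1 component(s) with vertex sets [[0, 1, 2, 3, 4, 5, 6, 7, 8]], sizes [9].
Connected components of G2: 5 component(s) with vertex sets [[1], [4], [5], [7], [0, 2, 3, 6, 8]], sizes [1, 1, 1, 1, 5].
The number of connected components (and the multiset of component sizes) is an isomorphism invariant — an isomorphism maps each component of G1 bijectively onto a component of G2. Since G1 has 1 component(s) and G2 has 5, they cannot be isomorphic.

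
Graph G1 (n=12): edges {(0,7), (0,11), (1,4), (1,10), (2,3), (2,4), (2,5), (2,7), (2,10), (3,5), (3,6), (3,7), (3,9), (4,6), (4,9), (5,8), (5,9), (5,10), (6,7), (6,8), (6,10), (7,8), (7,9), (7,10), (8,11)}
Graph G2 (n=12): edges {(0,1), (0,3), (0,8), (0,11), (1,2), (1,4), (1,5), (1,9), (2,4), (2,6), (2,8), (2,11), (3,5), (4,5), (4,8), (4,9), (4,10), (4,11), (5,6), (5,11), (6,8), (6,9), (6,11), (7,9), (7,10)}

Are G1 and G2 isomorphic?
Yes, isomorphic

The graphs are isomorphic.
One valid mapping φ: V(G1) → V(G2): 0→10, 1→3, 2→11, 3→2, 4→0, 5→6, 6→1, 7→4, 8→9, 9→8, 10→5, 11→7

Verify φ preserves adjacency — for each edge of G1, its image is an edge of G2:
  (0,7) → (φ(0),φ(7)) = (4,10) ∈ E(G2) ✓
  (0,11) → (φ(0),φ(11)) = (7,10) ∈ E(G2) ✓
  (1,4) → (φ(1),φ(4)) = (0,3) ∈ E(G2) ✓
  (1,10) → (φ(1),φ(10)) = (3,5) ∈ E(G2) ✓
  (2,3) → (φ(2),φ(3)) = (2,11) ∈ E(G2) ✓
  (2,4) → (φ(2),φ(4)) = (0,11) ∈ E(G2) ✓
  (2,5) → (φ(2),φ(5)) = (6,11) ∈ E(G2) ✓
  (2,7) → (φ(2),φ(7)) = (4,11) ∈ E(G2) ✓
  (2,10) → (φ(2),φ(10)) = (5,11) ∈ E(G2) ✓
  (3,5) → (φ(3),φ(5)) = (2,6) ∈ E(G2) ✓
  (3,6) → (φ(3),φ(6)) = (1,2) ∈ E(G2) ✓
  (3,7) → (φ(3),φ(7)) = (2,4) ∈ E(G2) ✓
  (3,9) → (φ(3),φ(9)) = (2,8) ∈ E(G2) ✓
  (4,6) → (φ(4),φ(6)) = (0,1) ∈ E(G2) ✓
  (4,9) → (φ(4),φ(9)) = (0,8) ∈ E(G2) ✓
  (5,8) → (φ(5),φ(8)) = (6,9) ∈ E(G2) ✓
  (5,9) → (φ(5),φ(9)) = (6,8) ∈ E(G2) ✓
  (5,10) → (φ(5),φ(10)) = (5,6) ∈ E(G2) ✓
  (6,7) → (φ(6),φ(7)) = (1,4) ∈ E(G2) ✓
  (6,8) → (φ(6),φ(8)) = (1,9) ∈ E(G2) ✓
  (6,10) → (φ(6),φ(10)) = (1,5) ∈ E(G2) ✓
  (7,8) → (φ(7),φ(8)) = (4,9) ∈ E(G2) ✓
  (7,9) → (φ(7),φ(9)) = (4,8) ∈ E(G2) ✓
  (7,10) → (φ(7),φ(10)) = (4,5) ∈ E(G2) ✓
  (8,11) → (φ(8),φ(11)) = (7,9) ∈ E(G2) ✓
All 25 edges of G1 map to edges of G2, and |E(G1)| = |E(G2)| = 25, so φ is a bijection on edges as well as vertices. Hence G1 ≅ G2.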